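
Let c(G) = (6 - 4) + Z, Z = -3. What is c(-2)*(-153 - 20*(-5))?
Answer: 53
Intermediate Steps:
c(G) = -1 (c(G) = (6 - 4) - 3 = 2 - 3 = -1)
c(-2)*(-153 - 20*(-5)) = -(-153 - 20*(-5)) = -(-153 + 100) = -1*(-53) = 53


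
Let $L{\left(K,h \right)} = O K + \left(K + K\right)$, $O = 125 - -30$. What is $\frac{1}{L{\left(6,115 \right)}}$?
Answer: $\frac{1}{942} \approx 0.0010616$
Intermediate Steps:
$O = 155$ ($O = 125 + 30 = 155$)
$L{\left(K,h \right)} = 157 K$ ($L{\left(K,h \right)} = 155 K + \left(K + K\right) = 155 K + 2 K = 157 K$)
$\frac{1}{L{\left(6,115 \right)}} = \frac{1}{157 \cdot 6} = \frac{1}{942}$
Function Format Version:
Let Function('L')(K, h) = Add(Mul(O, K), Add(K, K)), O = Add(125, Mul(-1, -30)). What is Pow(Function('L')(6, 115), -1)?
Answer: Rational(1, 942) ≈ 0.0010616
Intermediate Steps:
O = 155 (O = Add(125, 30) = 155)
Function('L')(K, h) = Mul(157, K) (Function('L')(K, h) = Add(Mul(155, K), Add(K, K)) = Add(Mul(155, K), Mul(2, K)) = Mul(157, K))
Pow(Function('L')(6, 115), -1) = Pow(Mul(157, 6), -1) = Pow(942, -1) = Rational(1, 942)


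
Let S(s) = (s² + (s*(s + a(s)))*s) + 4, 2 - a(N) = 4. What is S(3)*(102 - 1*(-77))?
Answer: 3938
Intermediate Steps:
a(N) = -2 (a(N) = 2 - 1*4 = 2 - 4 = -2)
S(s) = 4 + s² + s²*(-2 + s) (S(s) = (s² + (s*(s - 2))*s) + 4 = (s² + (s*(-2 + s))*s) + 4 = (s² + s²*(-2 + s)) + 4 = 4 + s² + s²*(-2 + s))
S(3)*(102 - 1*(-77)) = (4 + 3³ - 1*3²)*(102 - 1*(-77)) = (4 + 27 - 1*9)*(102 + 77) = (4 + 27 - 9)*179 = 22*179 = 3938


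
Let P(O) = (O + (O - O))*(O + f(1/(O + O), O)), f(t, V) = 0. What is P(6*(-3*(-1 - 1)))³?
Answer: 2176782336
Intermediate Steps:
P(O) = O² (P(O) = (O + (O - O))*(O + 0) = (O + 0)*O = O*O = O²)
P(6*(-3*(-1 - 1)))³ = ((6*(-3*(-1 - 1)))²)³ = ((6*(-3*(-2)))²)³ = ((6*6)²)³ = (36²)³ = 1296³ = 2176782336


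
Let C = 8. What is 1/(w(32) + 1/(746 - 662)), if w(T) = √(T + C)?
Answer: -84/282239 + 14112*√10/282239 ≈ 0.15782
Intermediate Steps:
w(T) = √(8 + T) (w(T) = √(T + 8) = √(8 + T))
1/(w(32) + 1/(746 - 662)) = 1/(√(8 + 32) + 1/(746 - 662)) = 1/(√40 + 1/84) = 1/(2*√10 + 1/84) = 1/(1/84 + 2*√10)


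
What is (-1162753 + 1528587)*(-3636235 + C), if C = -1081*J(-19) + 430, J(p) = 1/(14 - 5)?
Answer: -11971305243884/9 ≈ -1.3301e+12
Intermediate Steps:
J(p) = ⅑ (J(p) = 1/9 = ⅑)
C = 2789/9 (C = -1081*⅑ + 430 = -1081/9 + 430 = 2789/9 ≈ 309.89)
(-1162753 + 1528587)*(-3636235 + C) = (-1162753 + 1528587)*(-3636235 + 2789/9) = 365834*(-32723326/9) = -11971305243884/9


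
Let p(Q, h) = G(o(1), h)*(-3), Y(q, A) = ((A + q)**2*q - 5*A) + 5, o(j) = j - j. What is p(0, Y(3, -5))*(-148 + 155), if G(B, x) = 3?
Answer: -63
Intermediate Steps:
o(j) = 0
Y(q, A) = 5 - 5*A + q*(A + q)**2 (Y(q, A) = (q*(A + q)**2 - 5*A) + 5 = (-5*A + q*(A + q)**2) + 5 = 5 - 5*A + q*(A + q)**2)
p(Q, h) = -9 (p(Q, h) = 3*(-3) = -9)
p(0, Y(3, -5))*(-148 + 155) = -9*(-148 + 155) = -9*7 = -63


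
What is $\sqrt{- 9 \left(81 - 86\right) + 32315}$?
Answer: $2 \sqrt{8090} \approx 179.89$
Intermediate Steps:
$\sqrt{- 9 \left(81 - 86\right) + 32315} = \sqrt{\left(-9\right) \left(-5\right) + 32315} = \sqrt{45 + 32315} = \sqrt{32360} = 2 \sqrt{8090}$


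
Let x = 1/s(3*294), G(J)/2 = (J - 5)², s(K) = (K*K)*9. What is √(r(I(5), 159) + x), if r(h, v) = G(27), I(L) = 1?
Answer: √6777273889/2646 ≈ 31.113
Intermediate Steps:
s(K) = 9*K² (s(K) = K²*9 = 9*K²)
G(J) = 2*(-5 + J)² (G(J) = 2*(J - 5)² = 2*(-5 + J)²)
r(h, v) = 968 (r(h, v) = 2*(-5 + 27)² = 2*22² = 2*484 = 968)
x = 1/7001316 (x = 1/(9*(3*294)²) = 1/(9*882²) = 1/(9*777924) = 1/7001316 ≈ 1.4283e-7)
√(r(I(5), 159) + x) = √(968 + 1/7001316) = √(6777273889/7001316) = √6777273889/2646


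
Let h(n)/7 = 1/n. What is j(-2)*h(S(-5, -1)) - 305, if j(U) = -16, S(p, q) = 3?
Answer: -1027/3 ≈ -342.33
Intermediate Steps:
h(n) = 7/n
j(-2)*h(S(-5, -1)) - 305 = -112/3 - 305 = -1027/3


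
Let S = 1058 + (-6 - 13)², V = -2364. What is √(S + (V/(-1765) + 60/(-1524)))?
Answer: 2*√17840908222735/224155 ≈ 37.687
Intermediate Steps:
S = 1419 (S = 1058 + (-19)² = 1058 + 361 = 1419)
√(S + (V/(-1765) + 60/(-1524))) = √(1419 + (-2364/(-1765) + 60/(-1524))) = √(1419 + (-2364*(-1/1765) + 60*(-1/1524))) = √(1419 + (2364/1765 - 5/127)) = √(1419 + 291403/224155) = √(318367348/224155) = 2*√17840908222735/224155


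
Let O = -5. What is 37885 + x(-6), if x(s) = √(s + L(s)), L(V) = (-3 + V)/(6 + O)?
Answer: 37885 + I*√15 ≈ 37885.0 + 3.873*I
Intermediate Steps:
L(V) = -3 + V (L(V) = (-3 + V)/(6 - 5) = (-3 + V)/1 = (-3 + V)*1 = -3 + V)
x(s) = √(-3 + 2*s) (x(s) = √(s + (-3 + s)) = √(-3 + 2*s))
37885 + x(-6) = 37885 + √(-3 + 2*(-6)) = 37885 + √(-3 - 12) = 37885 + √(-15) = 37885 + I*√15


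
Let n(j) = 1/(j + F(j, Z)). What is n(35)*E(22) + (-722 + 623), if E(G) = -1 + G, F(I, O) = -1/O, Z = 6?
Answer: -20565/209 ≈ -98.397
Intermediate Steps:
n(j) = 1/(-⅙ + j) (n(j) = 1/(j - 1/6) = 1/(j - 1*⅙) = 1/(j - ⅙) = 1/(-⅙ + j))
n(35)*E(22) + (-722 + 623) = (6/(-1 + 6*35))*(-1 + 22) + (-722 + 623) = (6/(-1 + 210))*21 - 99 = (6/209)*21 - 99 = 126/209 - 99 = -20565/209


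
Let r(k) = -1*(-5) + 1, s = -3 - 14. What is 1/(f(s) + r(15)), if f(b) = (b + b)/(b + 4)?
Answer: 13/112 ≈ 0.11607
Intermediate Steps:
s = -17
f(b) = 2*b/(4 + b) (f(b) = (2*b)/(4 + b) = 2*b/(4 + b))
r(k) = 6 (r(k) = 5 + 1 = 6)
1/(f(s) + r(15)) = 1/(2*(-17)/(4 - 17) + 6) = 1/(2*(-17)/(-13) + 6) = 1/(2*(-17)*(-1/13) + 6) = 1/(34/13 + 6) = 1/(112/13) = 13/112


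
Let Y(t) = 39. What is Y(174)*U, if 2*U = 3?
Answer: 117/2 ≈ 58.500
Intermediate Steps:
U = 3/2 (U = (½)*3 = 3/2 ≈ 1.5000)
Y(174)*U = 39*(3/2) = 117/2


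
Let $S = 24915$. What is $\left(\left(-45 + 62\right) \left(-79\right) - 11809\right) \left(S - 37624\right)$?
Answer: $167148768$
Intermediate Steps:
$\left(\left(-45 + 62\right) \left(-79\right) - 11809\right) \left(S - 37624\right) = \left(\left(-45 + 62\right) \left(-79\right) - 11809\right) \left(24915 - 37624\right) = \left(17 \left(-79\right) - 11809\right) \left(-12709\right) = \left(-1343 - 11809\right) \left(-12709\right) = \left(-13152\right) \left(-12709\right) = 167148768$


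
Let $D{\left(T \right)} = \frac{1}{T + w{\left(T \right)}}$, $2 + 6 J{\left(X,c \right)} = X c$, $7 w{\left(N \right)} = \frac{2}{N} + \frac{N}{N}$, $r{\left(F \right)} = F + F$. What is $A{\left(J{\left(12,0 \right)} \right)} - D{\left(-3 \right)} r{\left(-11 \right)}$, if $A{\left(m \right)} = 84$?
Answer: $\frac{2373}{31} \approx 76.548$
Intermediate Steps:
$r{\left(F \right)} = 2 F$
$w{\left(N \right)} = \frac{1}{7} + \frac{2}{7 N}$ ($w{\left(N \right)} = \frac{\frac{2}{N} + \frac{N}{N}}{7} = \frac{\frac{2}{N} + 1}{7} = \frac{1 + \frac{2}{N}}{7} = \frac{1}{7} + \frac{2}{7 N}$)
$J{\left(X,c \right)} = - \frac{1}{3} + \frac{X c}{6}$
$D{\left(T \right)} = \frac{1}{T + \frac{2 + T}{7 T}}$
$A{\left(J{\left(12,0 \right)} \right)} - D{\left(-3 \right)} r{\left(-11 \right)} = 84 - 7 \left(-3\right) \frac{1}{2 - 3 + 7 \left(-3\right)^{2}} \cdot 2 \left(-11\right) = 84 - 7 \left(-3\right) \frac{1}{2 - 3 + 7 \cdot 9} \left(-22\right) = 84 - 7 \left(-3\right) \frac{1}{2 - 3 + 63} \left(-22\right) = 84 - 7 \left(-3\right) \frac{1}{62} \left(-22\right) = 84 - \left(- \frac{21}{62}\right) \left(-22\right) = 84 - \frac{231}{31} = \frac{2373}{31}$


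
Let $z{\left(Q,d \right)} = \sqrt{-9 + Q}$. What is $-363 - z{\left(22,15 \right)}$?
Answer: $-363 - \sqrt{13} \approx -366.61$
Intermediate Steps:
$-363 - z{\left(22,15 \right)} = -363 - \sqrt{-9 + 22} = -363 - \sqrt{13}$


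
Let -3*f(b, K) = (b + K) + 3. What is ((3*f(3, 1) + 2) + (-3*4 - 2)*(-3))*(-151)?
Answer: -5587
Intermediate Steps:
f(b, K) = -1 - K/3 - b/3 (f(b, K) = -((b + K) + 3)/3 = -((K + b) + 3)/3 = -(3 + K + b)/3 = -1 - K/3 - b/3)
((3*f(3, 1) + 2) + (-3*4 - 2)*(-3))*(-151) = ((3*(-1 - ⅓*1 - ⅓*3) + 2) + (-3*4 - 2)*(-3))*(-151) = ((3*(-1 - ⅓ - 1) + 2) + (-12 - 2)*(-3))*(-151) = ((3*(-7/3) + 2) - 14*(-3))*(-151) = ((-7 + 2) + 42)*(-151) = (-5 + 42)*(-151) = 37*(-151) = -5587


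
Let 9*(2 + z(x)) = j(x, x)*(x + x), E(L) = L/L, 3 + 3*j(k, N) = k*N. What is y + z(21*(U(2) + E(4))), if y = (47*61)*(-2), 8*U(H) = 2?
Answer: -422591/96 ≈ -4402.0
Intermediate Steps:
j(k, N) = -1 + N*k/3 (j(k, N) = -1 + (k*N)/3 = -1 + (N*k)/3 = -1 + N*k/3)
E(L) = 1
U(H) = 1/4 (U(H) = (1/8)*2 = 1/4)
y = -5734 (y = 2867*(-2) = -5734)
z(x) = -2 + 2*x*(-1 + x**2/3)/9 (z(x) = -2 + ((-1 + x*x/3)*(x + x))/9 = -2 + ((-1 + x**2/3)*(2*x))/9 = -2 + (2*x*(-1 + x**2/3))/9 = -2 + 2*x*(-1 + x**2/3)/9)
y + z(21*(U(2) + E(4))) = -5734 + (-2 + 2*(21*(1/4 + 1))*(-3 + (21*(1/4 + 1))**2)/27) = -5734 + (-2 + 2*(21*(5/4))*(-3 + (21*(5/4))**2)/27) = -5734 + (-2 + (2/27)*(105/4)*(-3 + (105/4)**2)) = -5734 + (-2 + (2/27)*(105/4)*(-3 + 11025/16)) = -5734 + (-2 + (2/27)*(105/4)*(10977/16)) = -5734 + (-2 + 128065/96) = -5734 + 127873/96 = -422591/96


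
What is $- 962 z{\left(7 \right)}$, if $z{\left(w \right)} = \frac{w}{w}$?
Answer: $-962$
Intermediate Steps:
$z{\left(w \right)} = 1$
$- 962 z{\left(7 \right)} = \left(-962\right) 1 = -962$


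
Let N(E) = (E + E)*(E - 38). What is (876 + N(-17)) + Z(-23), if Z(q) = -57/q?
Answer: 63215/23 ≈ 2748.5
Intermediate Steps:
N(E) = 2*E*(-38 + E) (N(E) = (2*E)*(-38 + E) = 2*E*(-38 + E))
(876 + N(-17)) + Z(-23) = (876 + 2*(-17)*(-38 - 17)) - 57/(-23) = (876 + 2*(-17)*(-55)) - 57*(-1/23) = (876 + 1870) + 57/23 = 2746 + 57/23 = 63215/23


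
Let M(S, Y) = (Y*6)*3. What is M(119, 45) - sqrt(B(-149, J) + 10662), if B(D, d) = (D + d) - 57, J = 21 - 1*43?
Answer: 810 - sqrt(10434) ≈ 707.85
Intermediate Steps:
M(S, Y) = 18*Y (M(S, Y) = (6*Y)*3 = 18*Y)
J = -22 (J = 21 - 43 = -22)
B(D, d) = -57 + D + d
M(119, 45) - sqrt(B(-149, J) + 10662) = 18*45 - sqrt((-57 - 149 - 22) + 10662) = 810 - sqrt(-228 + 10662) = 810 - sqrt(10434)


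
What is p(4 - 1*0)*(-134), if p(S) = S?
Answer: -536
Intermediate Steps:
p(4 - 1*0)*(-134) = (4 - 1*0)*(-134) = (4 + 0)*(-134) = 4*(-134) = -536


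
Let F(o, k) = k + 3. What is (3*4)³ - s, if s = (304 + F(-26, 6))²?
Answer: -96241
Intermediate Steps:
F(o, k) = 3 + k
s = 97969 (s = (304 + (3 + 6))² = (304 + 9)² = 313² = 97969)
(3*4)³ - s = (3*4)³ - 1*97969 = 12³ - 97969 = 1728 - 97969 = -96241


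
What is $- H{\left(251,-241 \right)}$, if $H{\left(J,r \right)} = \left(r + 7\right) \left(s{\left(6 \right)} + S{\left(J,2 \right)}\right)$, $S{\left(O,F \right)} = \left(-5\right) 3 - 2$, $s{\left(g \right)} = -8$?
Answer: $-5850$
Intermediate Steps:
$S{\left(O,F \right)} = -17$ ($S{\left(O,F \right)} = -15 - 2 = -17$)
$H{\left(J,r \right)} = -175 - 25 r$ ($H{\left(J,r \right)} = \left(r + 7\right) \left(-8 - 17\right) = \left(7 + r\right) \left(-25\right) = -175 - 25 r$)
$- H{\left(251,-241 \right)} = - (-175 - -6025) = - (-175 + 6025) = \left(-1\right) 5850 = -5850$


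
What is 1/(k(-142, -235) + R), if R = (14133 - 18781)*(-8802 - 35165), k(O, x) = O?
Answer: 1/204358474 ≈ 4.8934e-9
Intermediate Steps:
R = 204358616 (R = -4648*(-43967) = 204358616)
1/(k(-142, -235) + R) = 1/(-142 + 204358616) = 1/204358474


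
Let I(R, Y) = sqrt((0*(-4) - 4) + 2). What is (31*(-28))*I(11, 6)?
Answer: -868*I*sqrt(2) ≈ -1227.5*I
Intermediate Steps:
I(R, Y) = I*sqrt(2) (I(R, Y) = sqrt((0 - 4) + 2) = sqrt(-4 + 2) = sqrt(-2) = I*sqrt(2))
(31*(-28))*I(11, 6) = (31*(-28))*(I*sqrt(2)) = -868*I*sqrt(2)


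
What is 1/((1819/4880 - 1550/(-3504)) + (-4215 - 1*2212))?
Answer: -1068720/6867792329 ≈ -0.00015561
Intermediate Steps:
1/((1819/4880 - 1550/(-3504)) + (-4215 - 1*2212)) = 1/((1819*(1/4880) - 1550*(-1/3504)) + (-4215 - 2212)) = 1/((1819/4880 + 775/1752) - 6427) = 1/(871111/1068720 - 6427) = 1/(-6867792329/1068720) = -1068720/6867792329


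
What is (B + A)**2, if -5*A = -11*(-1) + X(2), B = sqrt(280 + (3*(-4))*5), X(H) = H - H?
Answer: 5621/25 - 44*sqrt(55)/5 ≈ 159.58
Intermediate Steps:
X(H) = 0
B = 2*sqrt(55) (B = sqrt(280 - 12*5) = sqrt(280 - 60) = sqrt(220) = 2*sqrt(55) ≈ 14.832)
A = -11/5 (A = -(-11*(-1) + 0)/5 = -(11 + 0)/5 = -1/5*11 = -11/5 ≈ -2.2000)
(B + A)**2 = (2*sqrt(55) - 11/5)**2 = (-11/5 + 2*sqrt(55))**2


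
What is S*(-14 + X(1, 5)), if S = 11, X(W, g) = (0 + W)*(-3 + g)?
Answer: -132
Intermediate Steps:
X(W, g) = W*(-3 + g)
S*(-14 + X(1, 5)) = 11*(-14 + 1*(-3 + 5)) = 11*(-14 + 1*2) = 11*(-14 + 2) = 11*(-12) = -132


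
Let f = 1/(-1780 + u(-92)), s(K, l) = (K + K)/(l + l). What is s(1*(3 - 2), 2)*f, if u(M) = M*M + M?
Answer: 1/13184 ≈ 7.5849e-5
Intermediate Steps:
u(M) = M + M**2 (u(M) = M**2 + M = M + M**2)
s(K, l) = K/l (s(K, l) = (2*K)/((2*l)) = (2*K)*(1/(2*l)) = K/l)
f = 1/6592 (f = 1/(-1780 - 92*(1 - 92)) = 1/(-1780 - 92*(-91)) = 1/(-1780 + 8372) = 1/6592 ≈ 0.00015170)
s(1*(3 - 2), 2)*f = ((1*(3 - 2))/2)*(1/6592) = ((1*1)*(1/2))*(1/6592) = (1*(1/2))*(1/6592) = (1/2)*(1/6592) = 1/13184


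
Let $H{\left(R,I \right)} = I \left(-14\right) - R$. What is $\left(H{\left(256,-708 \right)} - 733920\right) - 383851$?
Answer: $-1108115$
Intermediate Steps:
$H{\left(R,I \right)} = - R - 14 I$ ($H{\left(R,I \right)} = - 14 I - R = - R - 14 I$)
$\left(H{\left(256,-708 \right)} - 733920\right) - 383851 = \left(\left(\left(-1\right) 256 - -9912\right) - 733920\right) - 383851 = \left(\left(-256 + 9912\right) - 733920\right) - 383851 = \left(9656 - 733920\right) - 383851 = -724264 - 383851 = -1108115$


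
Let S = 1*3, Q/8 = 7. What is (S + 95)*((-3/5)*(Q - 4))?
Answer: -15288/5 ≈ -3057.6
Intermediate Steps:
Q = 56 (Q = 8*7 = 56)
S = 3
(S + 95)*((-3/5)*(Q - 4)) = (3 + 95)*((-3/5)*(56 - 4)) = 98*(-3*1/5*52) = 98*(-3/5*52) = 98*(-156/5) = -15288/5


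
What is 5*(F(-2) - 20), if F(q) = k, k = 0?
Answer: -100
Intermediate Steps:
F(q) = 0
5*(F(-2) - 20) = 5*(0 - 20) = 5*(-20) = -100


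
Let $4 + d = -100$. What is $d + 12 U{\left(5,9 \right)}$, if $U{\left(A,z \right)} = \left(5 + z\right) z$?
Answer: $1408$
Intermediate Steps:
$U{\left(A,z \right)} = z \left(5 + z\right)$
$d = -104$ ($d = -4 - 100 = -104$)
$d + 12 U{\left(5,9 \right)} = -104 + 12 \cdot 9 \left(5 + 9\right) = -104 + 12 \cdot 9 \cdot 14 = -104 + 12 \cdot 126 = -104 + 1512 = 1408$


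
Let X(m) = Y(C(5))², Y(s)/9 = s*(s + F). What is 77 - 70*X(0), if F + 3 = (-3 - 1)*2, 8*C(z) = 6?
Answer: -42880859/128 ≈ -3.3501e+5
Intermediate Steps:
C(z) = ¾ (C(z) = (⅛)*6 = ¾)
F = -11 (F = -3 + (-3 - 1)*2 = -3 - 4*2 = -3 - 8 = -11)
Y(s) = 9*s*(-11 + s) (Y(s) = 9*(s*(s - 11)) = 9*(s*(-11 + s)) = 9*s*(-11 + s))
X(m) = 1225449/256 (X(m) = (9*(¾)*(-11 + ¾))² = (9*(¾)*(-41/4))² = (-1107/16)² = 1225449/256)
77 - 70*X(0) = 77 - 70*1225449/256 = 77 - 42890715/128 = -42880859/128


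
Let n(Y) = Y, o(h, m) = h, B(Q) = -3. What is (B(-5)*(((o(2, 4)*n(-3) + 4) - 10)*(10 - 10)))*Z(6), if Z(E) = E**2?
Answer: 0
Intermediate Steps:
(B(-5)*(((o(2, 4)*n(-3) + 4) - 10)*(10 - 10)))*Z(6) = -3*((2*(-3) + 4) - 10)*(10 - 10)*6**2 = -3*((-6 + 4) - 10)*0*36 = -3*(-2 - 10)*0*36 = -(-36)*0*36 = -3*0*36 = 0*36 = 0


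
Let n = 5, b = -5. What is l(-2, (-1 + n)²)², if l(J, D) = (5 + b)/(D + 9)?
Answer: 0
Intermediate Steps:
l(J, D) = 0 (l(J, D) = (5 - 5)/(D + 9) = 0/(9 + D) = 0)
l(-2, (-1 + n)²)² = 0² = 0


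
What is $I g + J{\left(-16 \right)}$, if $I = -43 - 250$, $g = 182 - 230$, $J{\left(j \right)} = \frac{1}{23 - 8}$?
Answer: $\frac{210961}{15} \approx 14064.0$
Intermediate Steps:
$J{\left(j \right)} = \frac{1}{15}$
$g = -48$
$I = -293$ ($I = -43 - 250 = -293$)
$I g + J{\left(-16 \right)} = \left(-293\right) \left(-48\right) + \frac{1}{15} = 14064 + \frac{1}{15} = \frac{210961}{15}$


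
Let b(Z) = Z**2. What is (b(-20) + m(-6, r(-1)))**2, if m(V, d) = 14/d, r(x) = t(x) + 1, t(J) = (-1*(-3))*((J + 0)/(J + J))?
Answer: 4112784/25 ≈ 1.6451e+5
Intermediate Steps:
t(J) = 3/2 (t(J) = 3*(J/((2*J))) = 3*(J*(1/(2*J))) = 3*(1/2) = 3/2)
r(x) = 5/2 (r(x) = 3/2 + 1 = 5/2)
(b(-20) + m(-6, r(-1)))**2 = ((-20)**2 + 14/(5/2))**2 = (400 + 14*(2/5))**2 = (400 + 28/5)**2 = (2028/5)**2 = 4112784/25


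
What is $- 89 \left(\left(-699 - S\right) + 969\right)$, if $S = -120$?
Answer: $-34710$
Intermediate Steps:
$- 89 \left(\left(-699 - S\right) + 969\right) = - 89 \left(\left(-699 - -120\right) + 969\right) = - 89 \left(\left(-699 + 120\right) + 969\right) = - 89 \left(-579 + 969\right) = \left(-89\right) 390 = -34710$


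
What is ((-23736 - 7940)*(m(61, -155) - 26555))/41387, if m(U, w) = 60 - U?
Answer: 841187856/41387 ≈ 20325.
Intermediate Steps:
((-23736 - 7940)*(m(61, -155) - 26555))/41387 = ((-23736 - 7940)*((60 - 1*61) - 26555))/41387 = -31676*((60 - 61) - 26555)*(1/41387) = -31676*(-1 - 26555)*(1/41387) = -31676*(-26556)*(1/41387) = 841187856*(1/41387) = 841187856/41387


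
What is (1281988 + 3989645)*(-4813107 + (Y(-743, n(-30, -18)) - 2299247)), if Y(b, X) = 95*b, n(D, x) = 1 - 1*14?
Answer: -37865818269387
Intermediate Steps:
n(D, x) = -13 (n(D, x) = 1 - 14 = -13)
(1281988 + 3989645)*(-4813107 + (Y(-743, n(-30, -18)) - 2299247)) = (1281988 + 3989645)*(-4813107 + (95*(-743) - 2299247)) = 5271633*(-4813107 + (-70585 - 2299247)) = 5271633*(-4813107 - 2369832) = 5271633*(-7182939) = -37865818269387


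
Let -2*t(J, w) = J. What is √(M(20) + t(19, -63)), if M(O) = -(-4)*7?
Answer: √74/2 ≈ 4.3012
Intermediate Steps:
t(J, w) = -J/2
M(O) = 28 (M(O) = -1*(-28) = 28)
√(M(20) + t(19, -63)) = √(28 - ½*19) = √(28 - 19/2) = √(37/2) = √74/2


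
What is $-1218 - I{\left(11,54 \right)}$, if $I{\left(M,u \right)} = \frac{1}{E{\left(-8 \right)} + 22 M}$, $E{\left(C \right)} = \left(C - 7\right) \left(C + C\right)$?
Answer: $- \frac{587077}{482} \approx -1218.0$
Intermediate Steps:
$E{\left(C \right)} = 2 C \left(-7 + C\right)$ ($E{\left(C \right)} = \left(-7 + C\right) 2 C = 2 C \left(-7 + C\right)$)
$I{\left(M,u \right)} = \frac{1}{240 + 22 M}$ ($I{\left(M,u \right)} = \frac{1}{2 \left(-8\right) \left(-7 - 8\right) + 22 M} = \frac{1}{2 \left(-8\right) \left(-15\right) + 22 M} = \frac{1}{240 + 22 M}$)
$-1218 - I{\left(11,54 \right)} = -1218 - \frac{1}{2 \left(120 + 11 \cdot 11\right)} = -1218 - \frac{1}{2 \left(120 + 121\right)} = -1218 - \frac{1}{2 \cdot 241} = -1218 - \frac{1}{2} \cdot \frac{1}{241} = -1218 - \frac{1}{482} = - \frac{587077}{482}$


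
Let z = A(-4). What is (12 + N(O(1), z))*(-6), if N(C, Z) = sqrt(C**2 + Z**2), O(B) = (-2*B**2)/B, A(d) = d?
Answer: -72 - 12*sqrt(5) ≈ -98.833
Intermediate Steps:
z = -4
O(B) = -2*B
(12 + N(O(1), z))*(-6) = (12 + sqrt((-2*1)**2 + (-4)**2))*(-6) = (12 + sqrt((-2)**2 + 16))*(-6) = (12 + sqrt(4 + 16))*(-6) = (12 + sqrt(20))*(-6) = (12 + 2*sqrt(5))*(-6) = -72 - 12*sqrt(5)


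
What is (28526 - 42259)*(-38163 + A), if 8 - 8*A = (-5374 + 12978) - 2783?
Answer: 4258836761/8 ≈ 5.3235e+8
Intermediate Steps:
A = -4813/8 (A = 1 - ((-5374 + 12978) - 2783)/8 = 1 - (7604 - 2783)/8 = 1 - ⅛*4821 = 1 - 4821/8 = -4813/8 ≈ -601.63)
(28526 - 42259)*(-38163 + A) = (28526 - 42259)*(-38163 - 4813/8) = -13733*(-310117/8) = 4258836761/8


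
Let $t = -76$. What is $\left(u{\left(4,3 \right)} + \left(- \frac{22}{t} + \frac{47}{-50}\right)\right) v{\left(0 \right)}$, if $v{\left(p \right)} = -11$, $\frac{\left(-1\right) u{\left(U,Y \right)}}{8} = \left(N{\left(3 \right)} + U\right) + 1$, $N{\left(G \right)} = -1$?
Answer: $\frac{170599}{475} \approx 359.16$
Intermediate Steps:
$u{\left(U,Y \right)} = - 8 U$ ($u{\left(U,Y \right)} = - 8 \left(\left(-1 + U\right) + 1\right) = - 8 U$)
$\left(u{\left(4,3 \right)} + \left(- \frac{22}{t} + \frac{47}{-50}\right)\right) v{\left(0 \right)} = \left(\left(-8\right) 4 + \left(- \frac{22}{-76} + \frac{47}{-50}\right)\right) \left(-11\right) = \left(-32 + \left(\left(-22\right) \left(- \frac{1}{76}\right) + 47 \left(- \frac{1}{50}\right)\right)\right) \left(-11\right) = \left(-32 + \left(\frac{11}{38} - \frac{47}{50}\right)\right) \left(-11\right) = \left(-32 - \frac{309}{475}\right) \left(-11\right) = \left(- \frac{15509}{475}\right) \left(-11\right) = \frac{170599}{475}$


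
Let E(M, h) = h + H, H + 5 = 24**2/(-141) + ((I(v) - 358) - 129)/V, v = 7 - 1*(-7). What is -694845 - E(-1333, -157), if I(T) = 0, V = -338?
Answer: -11035692131/15886 ≈ -6.9468e+5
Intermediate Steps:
v = 14 (v = 7 + 7 = 14)
H = -121437/15886 (H = -5 + (24**2/(-141) + ((0 - 358) - 129)/(-338)) = -5 + (576*(-1/141) + (-358 - 129)*(-1/338)) = -5 + (-192/47 - 487*(-1/338)) = -5 + (-192/47 + 487/338) = -5 - 42007/15886 = -121437/15886 ≈ -7.6443)
E(M, h) = -121437/15886 + h (E(M, h) = h - 121437/15886 = -121437/15886 + h)
-694845 - E(-1333, -157) = -694845 - (-121437/15886 - 157) = -694845 - 1*(-2615539/15886) = -694845 + 2615539/15886 = -11035692131/15886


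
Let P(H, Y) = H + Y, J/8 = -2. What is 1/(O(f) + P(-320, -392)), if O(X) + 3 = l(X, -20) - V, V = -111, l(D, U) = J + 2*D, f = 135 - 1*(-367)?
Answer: 1/384 ≈ 0.0026042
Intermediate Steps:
J = -16 (J = 8*(-2) = -16)
f = 502 (f = 135 + 367 = 502)
l(D, U) = -16 + 2*D
O(X) = 92 + 2*X (O(X) = -3 + ((-16 + 2*X) - 1*(-111)) = -3 + ((-16 + 2*X) + 111) = -3 + (95 + 2*X) = 92 + 2*X)
1/(O(f) + P(-320, -392)) = 1/((92 + 2*502) + (-320 - 392)) = 1/((92 + 1004) - 712) = 1/(1096 - 712) = 1/384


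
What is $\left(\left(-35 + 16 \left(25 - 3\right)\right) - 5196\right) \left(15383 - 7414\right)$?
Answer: $-38880751$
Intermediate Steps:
$\left(\left(-35 + 16 \left(25 - 3\right)\right) - 5196\right) \left(15383 - 7414\right) = \left(\left(-35 + 16 \left(25 - 3\right)\right) - 5196\right) 7969 = \left(\left(-35 + 16 \cdot 22\right) - 5196\right) 7969 = \left(\left(-35 + 352\right) - 5196\right) 7969 = \left(317 - 5196\right) 7969 = \left(-4879\right) 7969 = -38880751$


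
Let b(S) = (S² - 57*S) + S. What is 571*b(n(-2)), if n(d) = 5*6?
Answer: -445380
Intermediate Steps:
n(d) = 30
b(S) = S² - 56*S
571*b(n(-2)) = 571*(30*(-56 + 30)) = 571*(30*(-26)) = 571*(-780) = -445380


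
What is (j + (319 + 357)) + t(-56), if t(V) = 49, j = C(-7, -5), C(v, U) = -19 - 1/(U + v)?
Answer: 8473/12 ≈ 706.08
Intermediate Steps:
j = -227/12 (j = (-1 - 19*(-5) - 19*(-7))/(-5 - 7) = (-1 + 95 + 133)/(-12) = -1/12*227 = -227/12 ≈ -18.917)
(j + (319 + 357)) + t(-56) = (-227/12 + (319 + 357)) + 49 = (-227/12 + 676) + 49 = 7885/12 + 49 = 8473/12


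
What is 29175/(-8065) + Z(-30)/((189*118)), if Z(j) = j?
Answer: -21696760/5995521 ≈ -3.6188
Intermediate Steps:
29175/(-8065) + Z(-30)/((189*118)) = 29175/(-8065) - 30/(189*118) = 29175*(-1/8065) - 30/22302 = -5835/1613 - 30*1/22302 = -5835/1613 - 5/3717 = -21696760/5995521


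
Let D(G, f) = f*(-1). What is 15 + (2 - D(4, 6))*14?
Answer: 127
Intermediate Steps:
D(G, f) = -f
15 + (2 - D(4, 6))*14 = 15 + (2 - (-1)*6)*14 = 15 + (2 - 1*(-6))*14 = 15 + (2 + 6)*14 = 15 + 8*14 = 15 + 112 = 127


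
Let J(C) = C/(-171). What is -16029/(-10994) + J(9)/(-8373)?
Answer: 2550016517/1749002478 ≈ 1.4580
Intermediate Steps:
J(C) = -C/171 (J(C) = C*(-1/171) = -C/171)
-16029/(-10994) + J(9)/(-8373) = -16029/(-10994) - 1/171*9/(-8373) = -16029*(-1/10994) - 1/19*(-1/8373) = 16029/10994 + 1/159087 = 2550016517/1749002478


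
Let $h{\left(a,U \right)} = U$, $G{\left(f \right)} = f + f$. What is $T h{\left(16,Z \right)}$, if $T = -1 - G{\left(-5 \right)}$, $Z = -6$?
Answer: $-54$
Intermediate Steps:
$G{\left(f \right)} = 2 f$
$T = 9$ ($T = -1 - 2 \left(-5\right) = -1 - -10 = -1 + 10 = 9$)
$T h{\left(16,Z \right)} = 9 \left(-6\right) = -54$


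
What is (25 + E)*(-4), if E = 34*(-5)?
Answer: 580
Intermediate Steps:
E = -170
(25 + E)*(-4) = (25 - 170)*(-4) = -145*(-4) = 580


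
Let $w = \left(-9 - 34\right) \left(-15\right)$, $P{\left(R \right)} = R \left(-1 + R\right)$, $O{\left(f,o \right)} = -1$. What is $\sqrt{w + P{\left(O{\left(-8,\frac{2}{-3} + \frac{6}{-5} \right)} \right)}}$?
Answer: $\sqrt{647} \approx 25.436$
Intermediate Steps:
$w = 645$ ($w = \left(-43\right) \left(-15\right) = 645$)
$\sqrt{w + P{\left(O{\left(-8,\frac{2}{-3} + \frac{6}{-5} \right)} \right)}} = \sqrt{645 - \left(-1 - 1\right)} = \sqrt{645 - -2} = \sqrt{645 + 2} = \sqrt{647}$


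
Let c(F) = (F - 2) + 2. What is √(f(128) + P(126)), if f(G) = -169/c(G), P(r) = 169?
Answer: 13*√254/16 ≈ 12.949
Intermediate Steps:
c(F) = F (c(F) = (-2 + F) + 2 = F)
f(G) = -169/G
√(f(128) + P(126)) = √(-169/128 + 169) = √(21463/128) = 13*√254/16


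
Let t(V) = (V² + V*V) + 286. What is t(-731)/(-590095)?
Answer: -1069008/590095 ≈ -1.8116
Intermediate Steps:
t(V) = 286 + 2*V² (t(V) = (V² + V²) + 286 = 2*V² + 286 = 286 + 2*V²)
t(-731)/(-590095) = (286 + 2*(-731)²)/(-590095) = (286 + 2*534361)*(-1/590095) = (286 + 1068722)*(-1/590095) = 1069008*(-1/590095) = -1069008/590095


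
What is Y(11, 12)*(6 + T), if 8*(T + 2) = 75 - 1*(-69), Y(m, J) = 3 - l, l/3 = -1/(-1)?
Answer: 0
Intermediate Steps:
l = 3 (l = 3*(-1/(-1)) = 3*(-1*(-1)) = 3*1 = 3)
Y(m, J) = 0 (Y(m, J) = 3 - 1*3 = 3 - 3 = 0)
T = 16 (T = -2 + (75 - 1*(-69))/8 = -2 + (75 + 69)/8 = -2 + (⅛)*144 = -2 + 18 = 16)
Y(11, 12)*(6 + T) = 0*(6 + 16) = 0*22 = 0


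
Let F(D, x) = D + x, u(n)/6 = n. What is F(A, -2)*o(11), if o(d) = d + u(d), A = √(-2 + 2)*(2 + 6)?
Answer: -154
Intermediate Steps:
u(n) = 6*n
A = 0 (A = √0*8 = 0*8 = 0)
o(d) = 7*d (o(d) = d + 6*d = 7*d)
F(A, -2)*o(11) = (0 - 2)*(7*11) = -2*77 = -154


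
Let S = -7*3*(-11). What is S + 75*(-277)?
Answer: -20544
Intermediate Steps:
S = 231 (S = -21*(-11) = 231)
S + 75*(-277) = 231 + 75*(-277) = 231 - 20775 = -20544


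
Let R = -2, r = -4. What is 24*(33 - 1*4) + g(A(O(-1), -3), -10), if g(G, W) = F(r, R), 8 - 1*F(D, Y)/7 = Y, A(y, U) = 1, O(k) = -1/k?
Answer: 766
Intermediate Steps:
F(D, Y) = 56 - 7*Y
g(G, W) = 70 (g(G, W) = 56 - 7*(-2) = 56 + 14 = 70)
24*(33 - 1*4) + g(A(O(-1), -3), -10) = 24*(33 - 1*4) + 70 = 24*(33 - 4) + 70 = 24*29 + 70 = 696 + 70 = 766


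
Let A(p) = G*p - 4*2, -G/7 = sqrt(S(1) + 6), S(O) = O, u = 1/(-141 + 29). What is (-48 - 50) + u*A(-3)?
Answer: -1371/14 - 3*sqrt(7)/16 ≈ -98.425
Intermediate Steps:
u = -1/112 (u = 1/(-112) = -1/112 ≈ -0.0089286)
G = -7*sqrt(7) (G = -7*sqrt(1 + 6) = -7*sqrt(7) ≈ -18.520)
A(p) = -8 - 7*p*sqrt(7) (A(p) = (-7*sqrt(7))*p - 4*2 = -7*p*sqrt(7) - 8 = -8 - 7*p*sqrt(7))
(-48 - 50) + u*A(-3) = (-48 - 50) - (-8 - 7*(-3)*sqrt(7))/112 = -98 - (-8 + 21*sqrt(7))/112 = -98 + (1/14 - 3*sqrt(7)/16) = -1371/14 - 3*sqrt(7)/16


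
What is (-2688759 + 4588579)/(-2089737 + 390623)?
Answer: -949910/849557 ≈ -1.1181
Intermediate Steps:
(-2688759 + 4588579)/(-2089737 + 390623) = 1899820/(-1699114) = 1899820*(-1/1699114) = -949910/849557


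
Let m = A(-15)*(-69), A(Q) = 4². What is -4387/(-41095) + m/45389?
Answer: 153752663/1865260955 ≈ 0.082430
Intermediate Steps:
A(Q) = 16
m = -1104 (m = 16*(-69) = -1104)
-4387/(-41095) + m/45389 = -4387/(-41095) - 1104/45389 = -4387*(-1/41095) - 1104*1/45389 = 4387/41095 - 1104/45389 = 153752663/1865260955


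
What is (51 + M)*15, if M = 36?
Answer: 1305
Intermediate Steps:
(51 + M)*15 = (51 + 36)*15 = 87*15 = 1305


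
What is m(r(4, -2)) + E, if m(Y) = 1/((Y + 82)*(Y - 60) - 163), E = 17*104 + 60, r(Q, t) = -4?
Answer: 9423339/5155 ≈ 1828.0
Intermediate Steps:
E = 1828 (E = 1768 + 60 = 1828)
m(Y) = 1/(-163 + (-60 + Y)*(82 + Y)) (m(Y) = 1/((82 + Y)*(-60 + Y) - 163) = 1/((-60 + Y)*(82 + Y) - 163) = 1/(-163 + (-60 + Y)*(82 + Y)))
m(r(4, -2)) + E = 1/(-5083 + (-4)**2 + 22*(-4)) + 1828 = 1/(-5083 + 16 - 88) + 1828 = 1/(-5155) + 1828 = -1/5155 + 1828 = 9423339/5155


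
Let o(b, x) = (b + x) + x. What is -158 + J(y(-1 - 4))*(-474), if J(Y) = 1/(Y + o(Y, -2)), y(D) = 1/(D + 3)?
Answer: -316/5 ≈ -63.200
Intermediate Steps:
y(D) = 1/(3 + D)
o(b, x) = b + 2*x
J(Y) = 1/(-4 + 2*Y) (J(Y) = 1/(Y + (Y + 2*(-2))) = 1/(Y + (Y - 4)) = 1/(Y + (-4 + Y)) = 1/(-4 + 2*Y))
-158 + J(y(-1 - 4))*(-474) = -158 + (1/(2*(-2 + 1/(3 + (-1 - 4)))))*(-474) = -158 + (1/(2*(-2 + 1/(3 - 5))))*(-474) = -158 + (1/(2*(-2 + 1/(-2))))*(-474) = -158 + (1/(2*(-2 - 1/2)))*(-474) = -158 + (1/(2*(-5/2)))*(-474) = -158 + ((1/2)*(-2/5))*(-474) = -158 - 1/5*(-474) = -158 + 474/5 = -316/5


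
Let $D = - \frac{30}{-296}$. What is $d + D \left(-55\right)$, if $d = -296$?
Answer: $- \frac{44633}{148} \approx -301.57$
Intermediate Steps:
$D = \frac{15}{148}$ ($D = \left(-30\right) \left(- \frac{1}{296}\right) = \frac{15}{148} \approx 0.10135$)
$d + D \left(-55\right) = -296 + \frac{15}{148} \left(-55\right) = -296 - \frac{825}{148} = - \frac{44633}{148}$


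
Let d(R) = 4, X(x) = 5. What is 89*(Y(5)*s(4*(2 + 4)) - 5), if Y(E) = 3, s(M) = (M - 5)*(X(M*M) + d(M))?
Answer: 45212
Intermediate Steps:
s(M) = -45 + 9*M (s(M) = (M - 5)*(5 + 4) = (-5 + M)*9 = -45 + 9*M)
89*(Y(5)*s(4*(2 + 4)) - 5) = 89*(3*(-45 + 9*(4*(2 + 4))) - 5) = 89*(3*(-45 + 9*(4*6)) - 5) = 89*(3*(-45 + 9*24) - 5) = 89*(3*(-45 + 216) - 5) = 89*(3*171 - 5) = 89*(513 - 5) = 89*508 = 45212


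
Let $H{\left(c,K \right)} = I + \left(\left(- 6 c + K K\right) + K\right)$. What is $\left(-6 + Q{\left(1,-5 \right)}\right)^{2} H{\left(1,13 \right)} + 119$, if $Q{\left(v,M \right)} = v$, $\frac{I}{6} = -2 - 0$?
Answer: $4219$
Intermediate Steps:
$I = -12$ ($I = 6 \left(-2 - 0\right) = 6 \left(-2 + 0\right) = 6 \left(-2\right) = -12$)
$H{\left(c,K \right)} = -12 + K + K^{2} - 6 c$ ($H{\left(c,K \right)} = -12 + \left(\left(- 6 c + K K\right) + K\right) = -12 + \left(\left(- 6 c + K^{2}\right) + K\right) = -12 + \left(\left(K^{2} - 6 c\right) + K\right) = -12 + \left(K + K^{2} - 6 c\right) = -12 + K + K^{2} - 6 c$)
$\left(-6 + Q{\left(1,-5 \right)}\right)^{2} H{\left(1,13 \right)} + 119 = \left(-6 + 1\right)^{2} \left(-12 + 13 + 13^{2} - 6\right) + 119 = \left(-5\right)^{2} \left(-12 + 13 + 169 - 6\right) + 119 = 25 \cdot 164 + 119 = 4100 + 119 = 4219$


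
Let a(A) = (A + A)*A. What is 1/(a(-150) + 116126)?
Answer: 1/161126 ≈ 6.2063e-6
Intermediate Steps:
a(A) = 2*A² (a(A) = (2*A)*A = 2*A²)
1/(a(-150) + 116126) = 1/(2*(-150)² + 116126) = 1/(2*22500 + 116126) = 1/(45000 + 116126) = 1/161126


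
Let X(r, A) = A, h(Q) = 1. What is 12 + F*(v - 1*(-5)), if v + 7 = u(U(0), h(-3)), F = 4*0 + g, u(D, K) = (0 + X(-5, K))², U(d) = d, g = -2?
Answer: 14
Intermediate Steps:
u(D, K) = K² (u(D, K) = (0 + K)² = K²)
F = -2 (F = 4*0 - 2 = 0 - 2 = -2)
v = -6 (v = -7 + 1² = -7 + 1 = -6)
12 + F*(v - 1*(-5)) = 12 - 2*(-6 - 1*(-5)) = 12 - 2*(-6 + 5) = 12 - 2*(-1) = 12 + 2 = 14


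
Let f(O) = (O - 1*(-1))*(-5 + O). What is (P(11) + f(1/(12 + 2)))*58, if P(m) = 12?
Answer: 38193/98 ≈ 389.72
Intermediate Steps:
f(O) = (1 + O)*(-5 + O) (f(O) = (O + 1)*(-5 + O) = (1 + O)*(-5 + O))
(P(11) + f(1/(12 + 2)))*58 = (12 + (-5 + (1/(12 + 2))² - 4/(12 + 2)))*58 = (12 + (-5 + (1/14)² - 4/14))*58 = (12 + (-5 + (1/14)² - 4*1/14))*58 = (12 + (-5 + 1/196 - 2/7))*58 = (12 - 1035/196)*58 = (1317/196)*58 = 38193/98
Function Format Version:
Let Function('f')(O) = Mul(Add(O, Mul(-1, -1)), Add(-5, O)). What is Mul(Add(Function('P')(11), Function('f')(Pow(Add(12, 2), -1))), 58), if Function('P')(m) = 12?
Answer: Rational(38193, 98) ≈ 389.72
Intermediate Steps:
Function('f')(O) = Mul(Add(1, O), Add(-5, O)) (Function('f')(O) = Mul(Add(O, 1), Add(-5, O)) = Mul(Add(1, O), Add(-5, O)))
Mul(Add(Function('P')(11), Function('f')(Pow(Add(12, 2), -1))), 58) = Mul(Add(12, Add(-5, Pow(Pow(Add(12, 2), -1), 2), Mul(-4, Pow(Add(12, 2), -1)))), 58) = Mul(Add(12, Add(-5, Pow(Pow(14, -1), 2), Mul(-4, Pow(14, -1)))), 58) = Mul(Add(12, Add(-5, Pow(Rational(1, 14), 2), Mul(-4, Rational(1, 14)))), 58) = Mul(Add(12, Add(-5, Rational(1, 196), Rational(-2, 7))), 58) = Mul(Add(12, Rational(-1035, 196)), 58) = Mul(Rational(1317, 196), 58) = Rational(38193, 98)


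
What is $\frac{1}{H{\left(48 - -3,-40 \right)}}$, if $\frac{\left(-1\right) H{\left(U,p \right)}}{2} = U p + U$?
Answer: $\frac{1}{3978} \approx 0.00025138$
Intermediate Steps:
$H{\left(U,p \right)} = - 2 U - 2 U p$ ($H{\left(U,p \right)} = - 2 \left(U p + U\right) = - 2 \left(U + U p\right) = - 2 U - 2 U p$)
$\frac{1}{H{\left(48 - -3,-40 \right)}} = \frac{1}{\left(-2\right) \left(48 - -3\right) \left(1 - 40\right)} = \frac{1}{\left(-2\right) \left(48 + 3\right) \left(-39\right)} = \frac{1}{\left(-2\right) 51 \left(-39\right)} = \frac{1}{3978}$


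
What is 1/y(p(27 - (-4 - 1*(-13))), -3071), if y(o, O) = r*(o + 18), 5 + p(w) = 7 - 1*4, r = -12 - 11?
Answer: -1/368 ≈ -0.0027174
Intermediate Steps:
r = -23
p(w) = -2 (p(w) = -5 + (7 - 1*4) = -5 + (7 - 4) = -5 + 3 = -2)
y(o, O) = -414 - 23*o (y(o, O) = -23*(o + 18) = -23*(18 + o) = -414 - 23*o)
1/y(p(27 - (-4 - 1*(-13))), -3071) = 1/(-414 - 23*(-2)) = 1/(-414 + 46) = 1/(-368) = -1/368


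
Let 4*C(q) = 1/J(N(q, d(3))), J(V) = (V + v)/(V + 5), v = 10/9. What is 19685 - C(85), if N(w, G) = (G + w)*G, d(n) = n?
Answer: 187871219/9544 ≈ 19685.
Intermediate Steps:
v = 10/9 (v = 10*(⅑) = 10/9 ≈ 1.1111)
N(w, G) = G*(G + w)
J(V) = (10/9 + V)/(5 + V) (J(V) = (V + 10/9)/(V + 5) = (10/9 + V)/(5 + V))
C(q) = (14 + 3*q)/(4*(91/9 + 3*q)) (C(q) = 1/(4*(((10/9 + 3*(3 + q))/(5 + 3*(3 + q))))) = 1/(4*(((10/9 + (9 + 3*q))/(5 + (9 + 3*q))))) = 1/(4*(((91/9 + 3*q)/(14 + 3*q)))) = ((14 + 3*q)/(91/9 + 3*q))/4 = (14 + 3*q)/(4*(91/9 + 3*q)))
19685 - C(85) = 19685 - 9*(14 + 3*85)/(4*(91 + 27*85)) = 19685 - 9*(14 + 255)/(4*(91 + 2295)) = 19685 - 9*269/(4*2386) = 19685 - 1*2421/9544 = 19685 - 2421/9544 = 187871219/9544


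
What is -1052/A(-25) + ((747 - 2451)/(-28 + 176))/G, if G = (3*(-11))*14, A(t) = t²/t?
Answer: 2998923/71225 ≈ 42.105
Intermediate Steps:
A(t) = t
G = -462 (G = -33*14 = -462)
-1052/A(-25) + ((747 - 2451)/(-28 + 176))/G = -1052/(-25) + ((747 - 2451)/(-28 + 176))/(-462) = -1052*(-1/25) - 1704/148*(-1/462) = 1052/25 - 1704*1/148*(-1/462) = 1052/25 - 426/37*(-1/462) = 1052/25 + 71/2849 = 2998923/71225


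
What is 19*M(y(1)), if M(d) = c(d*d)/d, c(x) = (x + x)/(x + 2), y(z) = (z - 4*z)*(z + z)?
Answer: -6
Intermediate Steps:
y(z) = -6*z**2 (y(z) = (-3*z)*(2*z) = -6*z**2)
c(x) = 2*x/(2 + x) (c(x) = (2*x)/(2 + x) = 2*x/(2 + x))
M(d) = 2*d/(2 + d**2) (M(d) = (2*(d*d)/(2 + d*d))/d = (2*d**2/(2 + d**2))/d = 2*d/(2 + d**2))
19*M(y(1)) = 19*(2*(-6*1**2)/(2 + (-6*1**2)**2)) = 19*(2*(-6*1)/(2 + (-6*1)**2)) = 19*(2*(-6)/(2 + (-6)**2)) = 19*(2*(-6)/(2 + 36)) = 19*(2*(-6)/38) = 19*(2*(-6)*(1/38)) = 19*(-6/19) = -6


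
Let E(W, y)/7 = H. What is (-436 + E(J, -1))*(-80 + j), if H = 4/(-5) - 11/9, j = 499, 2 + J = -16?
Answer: -8487683/45 ≈ -1.8862e+5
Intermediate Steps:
J = -18 (J = -2 - 16 = -18)
H = -91/45 (H = 4*(-⅕) - 11*⅑ = -⅘ - 11/9 = -91/45 ≈ -2.0222)
E(W, y) = -637/45 (E(W, y) = 7*(-91/45) = -637/45)
(-436 + E(J, -1))*(-80 + j) = (-436 - 637/45)*(-80 + 499) = -20257/45*419 = -8487683/45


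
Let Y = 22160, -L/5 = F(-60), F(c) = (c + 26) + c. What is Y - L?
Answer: 21690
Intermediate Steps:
F(c) = 26 + 2*c (F(c) = (26 + c) + c = 26 + 2*c)
L = 470 (L = -5*(26 + 2*(-60)) = -5*(26 - 120) = -5*(-94) = 470)
Y - L = 22160 - 1*470 = 22160 - 470 = 21690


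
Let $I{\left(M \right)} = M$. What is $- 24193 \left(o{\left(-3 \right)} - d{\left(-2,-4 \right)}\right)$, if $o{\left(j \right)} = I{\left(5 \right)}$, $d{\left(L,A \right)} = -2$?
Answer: $-169351$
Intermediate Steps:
$o{\left(j \right)} = 5$
$- 24193 \left(o{\left(-3 \right)} - d{\left(-2,-4 \right)}\right) = - 24193 \left(5 - -2\right) = - 24193 \left(5 + 2\right) = \left(-24193\right) 7 = -169351$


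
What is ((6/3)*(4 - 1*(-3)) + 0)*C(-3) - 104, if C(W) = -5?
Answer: -174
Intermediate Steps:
((6/3)*(4 - 1*(-3)) + 0)*C(-3) - 104 = ((6/3)*(4 - 1*(-3)) + 0)*(-5) - 104 = ((6*(⅓))*(4 + 3) + 0)*(-5) - 104 = (2*7 + 0)*(-5) - 104 = (14 + 0)*(-5) - 104 = 14*(-5) - 104 = -70 - 104 = -174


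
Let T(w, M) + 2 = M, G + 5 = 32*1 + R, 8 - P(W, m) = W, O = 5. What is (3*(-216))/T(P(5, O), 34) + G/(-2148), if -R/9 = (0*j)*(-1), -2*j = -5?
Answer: -3627/179 ≈ -20.263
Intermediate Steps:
j = 5/2 (j = -1/2*(-5) = 5/2 ≈ 2.5000)
P(W, m) = 8 - W
R = 0 (R = -9*0*(5/2)*(-1) = -0*(-1) = -9*0 = 0)
G = 27 (G = -5 + (32*1 + 0) = -5 + (32 + 0) = -5 + 32 = 27)
T(w, M) = -2 + M
(3*(-216))/T(P(5, O), 34) + G/(-2148) = (3*(-216))/(-2 + 34) + 27/(-2148) = -648/32 + 27*(-1/2148) = -648*1/32 - 9/716 = -81/4 - 9/716 = -3627/179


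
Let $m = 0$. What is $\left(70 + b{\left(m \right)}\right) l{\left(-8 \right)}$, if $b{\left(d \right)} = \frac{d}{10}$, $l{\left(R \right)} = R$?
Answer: $-560$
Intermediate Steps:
$b{\left(d \right)} = \frac{d}{10}$ ($b{\left(d \right)} = d \frac{1}{10} = \frac{d}{10}$)
$\left(70 + b{\left(m \right)}\right) l{\left(-8 \right)} = \left(70 + \frac{1}{10} \cdot 0\right) \left(-8\right) = \left(70 + 0\right) \left(-8\right) = 70 \left(-8\right) = -560$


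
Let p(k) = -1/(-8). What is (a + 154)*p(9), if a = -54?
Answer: 25/2 ≈ 12.500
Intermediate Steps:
p(k) = ⅛ (p(k) = -1*(-⅛) = ⅛)
(a + 154)*p(9) = (-54 + 154)*(⅛) = 100*(⅛) = 25/2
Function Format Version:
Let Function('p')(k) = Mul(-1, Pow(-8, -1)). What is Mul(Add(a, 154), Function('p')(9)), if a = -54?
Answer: Rational(25, 2) ≈ 12.500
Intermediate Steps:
Function('p')(k) = Rational(1, 8) (Function('p')(k) = Mul(-1, Rational(-1, 8)) = Rational(1, 8))
Mul(Add(a, 154), Function('p')(9)) = Mul(Add(-54, 154), Rational(1, 8)) = Mul(100, Rational(1, 8)) = Rational(25, 2)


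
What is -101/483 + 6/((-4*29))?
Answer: -7307/28014 ≈ -0.26083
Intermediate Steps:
-101/483 + 6/((-4*29)) = -101*1/483 + 6/(-116) = -101/483 + 6*(-1/116) = -101/483 - 3/58 = -7307/28014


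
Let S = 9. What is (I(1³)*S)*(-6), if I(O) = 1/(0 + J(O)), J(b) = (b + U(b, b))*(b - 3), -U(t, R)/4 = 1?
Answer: -9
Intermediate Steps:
U(t, R) = -4 (U(t, R) = -4*1 = -4)
J(b) = (-4 + b)*(-3 + b) (J(b) = (b - 4)*(b - 3) = (-4 + b)*(-3 + b))
I(O) = 1/(12 + O² - 7*O) (I(O) = 1/(0 + (12 + O² - 7*O)) = 1/(12 + O² - 7*O))
(I(1³)*S)*(-6) = (9/(12 + (1³)² - 7*1³))*(-6) = (9/(12 + 1² - 7*1))*(-6) = (9/(12 + 1 - 7))*(-6) = (9/6)*(-6) = ((⅙)*9)*(-6) = (3/2)*(-6) = -9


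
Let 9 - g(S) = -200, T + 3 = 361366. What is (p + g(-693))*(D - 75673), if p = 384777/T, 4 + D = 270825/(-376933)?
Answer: -2165355195711170104/136209639679 ≈ -1.5897e+7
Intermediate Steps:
T = 361363 (T = -3 + 361366 = 361363)
D = -1778557/376933 (D = -4 + 270825/(-376933) = -4 + 270825*(-1/376933) = -4 - 270825/376933 = -1778557/376933 ≈ -4.7185)
g(S) = 209 (g(S) = 9 - 1*(-200) = 9 + 200 = 209)
p = 384777/361363 ≈ 1.0648
(p + g(-693))*(D - 75673) = (384777/361363 + 209)*(-1778557/376933 - 75673) = (75909644/361363)*(-28525429466/376933) = -2165355195711170104/136209639679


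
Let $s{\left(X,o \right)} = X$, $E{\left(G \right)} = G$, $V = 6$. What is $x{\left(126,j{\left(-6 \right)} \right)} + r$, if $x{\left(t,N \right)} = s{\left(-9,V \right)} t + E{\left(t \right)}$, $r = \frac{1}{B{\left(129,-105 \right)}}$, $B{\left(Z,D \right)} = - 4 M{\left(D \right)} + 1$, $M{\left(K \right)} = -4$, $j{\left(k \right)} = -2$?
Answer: $- \frac{17135}{17} \approx -1007.9$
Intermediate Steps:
$B{\left(Z,D \right)} = 17$ ($B{\left(Z,D \right)} = \left(-4\right) \left(-4\right) + 1 = 16 + 1 = 17$)
$r = \frac{1}{17} \approx 0.058824$
$x{\left(t,N \right)} = - 8 t$ ($x{\left(t,N \right)} = - 9 t + t = - 8 t$)
$x{\left(126,j{\left(-6 \right)} \right)} + r = \left(-8\right) 126 + \frac{1}{17} = -1008 + \frac{1}{17} = - \frac{17135}{17}$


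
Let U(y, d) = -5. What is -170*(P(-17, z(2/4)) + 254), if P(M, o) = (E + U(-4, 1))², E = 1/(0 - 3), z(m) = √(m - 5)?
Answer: -432140/9 ≈ -48016.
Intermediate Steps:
z(m) = √(-5 + m)
E = -⅓ (E = 1/(-3) = -⅓ ≈ -0.33333)
P(M, o) = 256/9 (P(M, o) = (-⅓ - 5)² = (-16/3)² = 256/9)
-170*(P(-17, z(2/4)) + 254) = -170*(256/9 + 254) = -170*2542/9 = -432140/9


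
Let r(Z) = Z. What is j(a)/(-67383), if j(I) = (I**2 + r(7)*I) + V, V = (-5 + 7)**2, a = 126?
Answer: -16762/67383 ≈ -0.24876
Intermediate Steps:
V = 4 (V = 2**2 = 4)
j(I) = 4 + I**2 + 7*I (j(I) = (I**2 + 7*I) + 4 = 4 + I**2 + 7*I)
j(a)/(-67383) = (4 + 126**2 + 7*126)/(-67383) = (4 + 15876 + 882)*(-1/67383) = 16762*(-1/67383) = -16762/67383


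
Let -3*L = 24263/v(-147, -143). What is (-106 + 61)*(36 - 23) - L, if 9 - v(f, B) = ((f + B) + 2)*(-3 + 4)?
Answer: -496972/891 ≈ -557.77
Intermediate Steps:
v(f, B) = 7 - B - f (v(f, B) = 9 - ((f + B) + 2)*(-3 + 4) = 9 - ((B + f) + 2) = 9 - (2 + B + f) = 9 + (-2 - B - f) = 7 - B - f)
L = -24263/891 (L = -24263/(3*(7 - 1*(-143) - 1*(-147))) = -24263/(3*(7 + 143 + 147)) = -24263/(3*297) = -1/3*24263/297 = -24263/891 ≈ -27.231)
(-106 + 61)*(36 - 23) - L = (-106 + 61)*(36 - 23) - 1*(-24263/891) = -45*13 + 24263/891 = -585 + 24263/891 = -496972/891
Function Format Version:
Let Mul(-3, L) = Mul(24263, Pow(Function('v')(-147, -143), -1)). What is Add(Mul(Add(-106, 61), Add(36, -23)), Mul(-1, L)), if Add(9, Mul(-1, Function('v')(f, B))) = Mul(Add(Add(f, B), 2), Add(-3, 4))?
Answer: Rational(-496972, 891) ≈ -557.77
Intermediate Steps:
Function('v')(f, B) = Add(7, Mul(-1, B), Mul(-1, f)) (Function('v')(f, B) = Add(9, Mul(-1, Mul(Add(Add(f, B), 2), Add(-3, 4)))) = Add(9, Mul(-1, Mul(Add(Add(B, f), 2), 1))) = Add(9, Mul(-1, Mul(Add(2, B, f), 1))) = Add(9, Mul(-1, Add(2, B, f))) = Add(9, Add(-2, Mul(-1, B), Mul(-1, f))) = Add(7, Mul(-1, B), Mul(-1, f)))
L = Rational(-24263, 891) (L = Mul(Rational(-1, 3), Mul(24263, Pow(Add(7, Mul(-1, -143), Mul(-1, -147)), -1))) = Mul(Rational(-1, 3), Mul(24263, Pow(Add(7, 143, 147), -1))) = Mul(Rational(-1, 3), Mul(24263, Pow(297, -1))) = Mul(Rational(-1, 3), Mul(24263, Rational(1, 297))) = Mul(Rational(-1, 3), Rational(24263, 297)) = Rational(-24263, 891) ≈ -27.231)
Add(Mul(Add(-106, 61), Add(36, -23)), Mul(-1, L)) = Add(Mul(Add(-106, 61), Add(36, -23)), Mul(-1, Rational(-24263, 891))) = Add(Mul(-45, 13), Rational(24263, 891)) = Add(-585, Rational(24263, 891)) = Rational(-496972, 891)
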